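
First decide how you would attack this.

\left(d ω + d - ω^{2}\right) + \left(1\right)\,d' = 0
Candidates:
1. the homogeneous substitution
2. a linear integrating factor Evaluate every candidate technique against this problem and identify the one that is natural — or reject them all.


Method: a linear integrating factor — linear in the unknown with genuine forcing: multiply through by the exponential of the integrated coefficient and the left side closes into one derivative.
- the homogeneous substitution — the slope does not depend on the ratio of the variables alone.
- a linear integrating factor: yes, a natural case for it.


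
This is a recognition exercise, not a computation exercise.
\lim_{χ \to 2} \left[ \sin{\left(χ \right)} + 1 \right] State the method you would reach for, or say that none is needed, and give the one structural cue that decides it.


Method: no special technique — nothing blocks direct substitution at 2: plug in and finish.


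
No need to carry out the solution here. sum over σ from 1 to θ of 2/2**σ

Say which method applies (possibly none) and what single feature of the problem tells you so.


Technique: the geometric series formula — consecutive terms stand in a fixed index-free ratio — the geometric sum formula closes it.


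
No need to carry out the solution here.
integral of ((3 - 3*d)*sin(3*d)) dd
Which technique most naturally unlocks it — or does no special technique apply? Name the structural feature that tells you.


Method: integration by parts — differentiate 3 - 3*d, integrate sin(3*d): each pass lowers the polynomial degree, so parts terminates.


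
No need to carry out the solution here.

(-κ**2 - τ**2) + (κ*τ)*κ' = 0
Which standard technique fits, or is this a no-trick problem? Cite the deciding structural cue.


Best approach: the homogeneous substitution — the slope is degree-zero homogeneous: the ratio substitution v = κ/τ collapses it. A Bernoulli rewrite works here as the equation stands — the homogeneous substitution is the more immediate reading.


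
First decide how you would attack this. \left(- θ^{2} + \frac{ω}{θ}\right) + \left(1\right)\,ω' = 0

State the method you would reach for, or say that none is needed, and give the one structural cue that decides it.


Diagnosis: a linear integrating factor — linear in the unknown with genuine forcing: multiply through by the exponential of the integrated coefficient and the left side closes into one derivative.


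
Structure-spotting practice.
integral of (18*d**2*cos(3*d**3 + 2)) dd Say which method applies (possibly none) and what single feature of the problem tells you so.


Method: u-substitution — spotting that 18*d**2 is a constant multiple of the derivative of 3*d**3 + 2 is the key observation — substitute u = 3*d**3 + 2 and the integral becomes one-dimensional in u.


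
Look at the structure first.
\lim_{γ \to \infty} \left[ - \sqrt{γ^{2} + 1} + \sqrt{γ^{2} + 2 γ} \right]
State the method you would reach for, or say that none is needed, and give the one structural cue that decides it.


Technique: conjugate multiplication — this difference gives up after one conjugate multiplication — the radical structure cancels against its conjugate.


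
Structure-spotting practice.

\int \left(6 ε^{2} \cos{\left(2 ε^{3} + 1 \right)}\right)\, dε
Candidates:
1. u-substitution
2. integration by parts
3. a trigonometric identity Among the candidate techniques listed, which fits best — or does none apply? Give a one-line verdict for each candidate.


Technique: u-substitution — everything non-trivial happens through the inner expression 2 ε^{3} + 1, and its derivative accounts for the remaining factor up to a constant, so set u = 2 ε^{3} + 1.
- u-substitution — a fit — the right tool for this form.
- integration by parts: a polynomial factor is present, but its partner is not an exp, sine, or cosine of a degree-1 argument, nor a logarithm.
- a trigonometric identity — no identity rewrites this into an easier trigonometric form.


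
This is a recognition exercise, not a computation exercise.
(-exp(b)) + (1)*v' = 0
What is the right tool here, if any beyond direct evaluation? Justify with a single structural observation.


Verdict: no special technique — with v absent the equation is not coupled at all: direct integration in b.


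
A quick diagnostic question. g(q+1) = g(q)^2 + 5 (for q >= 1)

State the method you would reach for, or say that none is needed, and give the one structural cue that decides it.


Technique: no special technique — nonlinear feedback in the recursion rules out every root- or factor-based technique.


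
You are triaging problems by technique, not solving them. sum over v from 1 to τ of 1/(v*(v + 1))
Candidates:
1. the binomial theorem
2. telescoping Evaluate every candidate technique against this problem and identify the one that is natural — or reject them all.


Best approach: telescoping — the denominator's roots in 1/(v*(v + 1)) sit an integer apart: decomposition produces a self-cancelling chain.
- the binomial theorem: the terms lack the binomial-coefficient-weighted complementary-power pattern of an expansion.
- telescoping — applicable, and directly so.


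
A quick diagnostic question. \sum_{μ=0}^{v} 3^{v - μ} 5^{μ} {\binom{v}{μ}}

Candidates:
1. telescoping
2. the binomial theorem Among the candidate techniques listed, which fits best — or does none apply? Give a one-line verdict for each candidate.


Method: the binomial theorem — the binomial coefficients weight matched powers of 5 and 3, which is exactly the expansion of a binomial power.
- telescoping: the terms as presented offer no neighboring cancellation — a telescoping rewrite may exist, but the displayed structure does not hand one over.
- the binomial theorem — a fit — the right tool for this form.


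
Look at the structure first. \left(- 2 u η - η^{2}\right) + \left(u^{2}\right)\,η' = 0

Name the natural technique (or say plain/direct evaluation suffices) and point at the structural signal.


Diagnosis: the homogeneous substitution — scaling u and η together leaves the slope fixed — it depends only on η/u, so substitute the ratio. A Bernoulli rewrite works here as the equation stands — the homogeneous substitution is the more immediate reading.


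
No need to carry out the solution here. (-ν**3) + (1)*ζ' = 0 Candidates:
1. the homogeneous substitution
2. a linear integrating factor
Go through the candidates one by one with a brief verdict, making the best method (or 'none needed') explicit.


Verdict: no special technique — the slope is a function of ν alone, so integrate both sides directly.
- the homogeneous substitution — rescaling both variables together changes the slope, so no ratio substitution collapses it.
- a linear integrating factor — the linear template holds only trivially here (the unknown is absent, so the coefficient is zero) — the method is not the natural label.


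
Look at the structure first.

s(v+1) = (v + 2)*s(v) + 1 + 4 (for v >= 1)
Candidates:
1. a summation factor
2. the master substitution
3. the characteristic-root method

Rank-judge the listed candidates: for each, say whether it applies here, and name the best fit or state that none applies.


Method: a summation factor — first-order, linear, moving coefficient v + 2: the discrete analogue of an integrating factor handles it.
- a summation factor: applies; the problem has the shape this method handles.
- the master substitution — the recursion shifts the index rather than dividing it.
- the characteristic-root method — an index-dependent weight blocks the pure exponential ansatz.


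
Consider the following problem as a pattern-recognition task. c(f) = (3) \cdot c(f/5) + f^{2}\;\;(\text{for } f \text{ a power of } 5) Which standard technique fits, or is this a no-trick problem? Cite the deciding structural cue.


Technique: the master substitution — treat m = log base 5 of f as the new clock: one recursion step advances m by one while f scales by 5.


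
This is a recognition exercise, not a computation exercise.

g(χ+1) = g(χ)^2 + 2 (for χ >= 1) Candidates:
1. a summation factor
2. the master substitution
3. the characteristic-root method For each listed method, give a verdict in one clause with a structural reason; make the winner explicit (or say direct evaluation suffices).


Best approach: no special technique — once the recursion is nonlinear, characteristic roots, master substitutions, and summation factors are all off the table.
- a summation factor — no summation factor applies — the rule is not linear in the sequence values.
- the master substitution: this is shift-type recursion, outside the divide-and-conquer template.
- the characteristic-root method — nonlinearity rules out exponential-mode superposition from the start.


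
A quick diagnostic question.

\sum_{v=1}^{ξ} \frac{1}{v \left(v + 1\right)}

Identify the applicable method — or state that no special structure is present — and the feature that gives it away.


Diagnosis: telescoping — poles of \frac{1}{v \left(v + 1\right)} differ by an integer, the telltale of a telescoping partial-fraction sum.


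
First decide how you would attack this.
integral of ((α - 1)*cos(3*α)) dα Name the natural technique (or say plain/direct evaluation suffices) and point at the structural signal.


Technique: integration by parts — a polynomial α - 1 against the kernel cos(3*α) is the signature bounded-ladder case for integration by parts.


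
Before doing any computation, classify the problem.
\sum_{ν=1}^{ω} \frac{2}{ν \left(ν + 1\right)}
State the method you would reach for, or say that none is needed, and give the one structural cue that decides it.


Verdict: telescoping — \frac{2}{ν \left(ν + 1\right)} decomposes into shift-paired simple fractions; the series telescopes to finitely many boundary pieces.


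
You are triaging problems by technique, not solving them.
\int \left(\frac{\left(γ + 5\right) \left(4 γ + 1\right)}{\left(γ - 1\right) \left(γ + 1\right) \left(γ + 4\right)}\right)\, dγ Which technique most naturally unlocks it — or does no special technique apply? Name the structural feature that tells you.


Diagnosis: partial fractions — the bottom factors while the top stays lower-degree — split into simple fractions and integrate piece by piece.


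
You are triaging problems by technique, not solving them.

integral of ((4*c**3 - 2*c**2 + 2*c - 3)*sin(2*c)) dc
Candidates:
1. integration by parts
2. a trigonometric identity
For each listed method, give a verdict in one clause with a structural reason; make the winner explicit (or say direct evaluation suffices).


Technique: integration by parts — a polynomial factor 4*c**3 - 2*c**2 + 2*c - 3 multiplies sin(2*c); differentiating 4*c**3 - 2*c**2 + 2*c - 3 lowers its degree while sin(2*c) integrates cleanly, so parts wins.
- integration by parts — yes — fits the structure here.
- a trigonometric identity — no identity rewrites this into an easier trigonometric form.


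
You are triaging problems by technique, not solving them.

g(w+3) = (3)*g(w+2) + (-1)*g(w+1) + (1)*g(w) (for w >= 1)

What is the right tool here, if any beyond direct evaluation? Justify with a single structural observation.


Technique: the characteristic-root method — because shifting w leaves the equation's coefficients unchanged, exponential trials reduce it to algebra.


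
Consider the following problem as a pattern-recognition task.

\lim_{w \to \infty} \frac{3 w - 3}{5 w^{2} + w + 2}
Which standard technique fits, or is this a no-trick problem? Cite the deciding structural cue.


Diagnosis: dominant-term comparison — at large w only the top-degree terms survive; compare the leading terms and the limit falls out. As a single quotient, the ∞/∞ shape would yield to repeated differentiation as well — the growth comparison gets there in one look.


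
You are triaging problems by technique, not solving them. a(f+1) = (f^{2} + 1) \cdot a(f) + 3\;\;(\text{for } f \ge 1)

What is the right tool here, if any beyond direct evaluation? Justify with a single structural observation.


Method: a summation factor — an index-dependent multiplier f^{2} + 1 rules out characteristic roots; a summation factor converts it to a pure difference.


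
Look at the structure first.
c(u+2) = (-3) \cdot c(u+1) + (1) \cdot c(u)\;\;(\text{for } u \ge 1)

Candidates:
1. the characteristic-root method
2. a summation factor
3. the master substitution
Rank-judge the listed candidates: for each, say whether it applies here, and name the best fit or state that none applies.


Diagnosis: the characteristic-root method — linear, homogeneous, constant coefficients: solutions of the form r^u exist — find the roots of the characteristic polynomial.
- the characteristic-root method: yes, a natural case for it.
- a summation factor — a summation factor telescopes one-step recursions; this one carries higher-order memory.
- the master substitution: the recursion steps by a constant offset, so exponential reindexing is pointless.


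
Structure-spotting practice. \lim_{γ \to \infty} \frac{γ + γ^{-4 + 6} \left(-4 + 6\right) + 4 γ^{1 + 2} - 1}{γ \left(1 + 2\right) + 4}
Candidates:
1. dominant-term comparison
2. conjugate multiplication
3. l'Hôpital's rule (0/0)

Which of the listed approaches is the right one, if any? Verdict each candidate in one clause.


Best approach: dominant-term comparison — divide through by the highest power of γ; every lower-order term dies and the dominant terms decide the limit.
- dominant-term comparison: applicable, and directly so.
- conjugate multiplication: multiplying by a conjugate would not remove any indeterminacy here.
- l'Hôpital's rule (0/0) — viewed as a single quotient this runs to ∞/∞, not the 0/0 clash this candidate addresses; an at-infinity variant of the rule would resolve it, but comparing leading growth reads the answer without differentiating.


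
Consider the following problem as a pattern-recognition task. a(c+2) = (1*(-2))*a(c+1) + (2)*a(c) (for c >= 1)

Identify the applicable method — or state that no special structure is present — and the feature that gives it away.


Technique: the characteristic-root method — because shifting c leaves the equation's coefficients unchanged, exponential trials reduce it to algebra.


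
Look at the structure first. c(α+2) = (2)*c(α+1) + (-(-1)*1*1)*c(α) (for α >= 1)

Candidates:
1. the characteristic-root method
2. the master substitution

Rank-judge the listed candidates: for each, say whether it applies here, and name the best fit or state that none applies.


Technique: the characteristic-root method — constant coefficients and linearity mean the ansatz r^α reduces it to solving the characteristic polynomial.
- the characteristic-root method — yes, a natural case for it.
- the master substitution — the recursive argument is a shift of the index, not a fixed fraction of it.


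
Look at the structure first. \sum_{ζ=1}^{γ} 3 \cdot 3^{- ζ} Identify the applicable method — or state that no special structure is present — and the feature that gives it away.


Technique: the geometric series formula — consecutive terms stand in a fixed index-free ratio — the geometric sum formula closes it.


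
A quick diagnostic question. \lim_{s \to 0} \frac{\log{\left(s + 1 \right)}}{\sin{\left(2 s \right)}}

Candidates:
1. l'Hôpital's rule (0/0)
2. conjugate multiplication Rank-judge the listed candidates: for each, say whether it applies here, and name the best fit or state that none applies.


Best approach: l'Hôpital's rule (0/0) — substituting 0 gives 0 over 0; differentiate top and bottom once and re-evaluate. Known elementary limits would finish this too — the rule just bypasses the case analysis.
- l'Hôpital's rule (0/0) — yes — fits the structure here.
- conjugate multiplication: no divergent radical difference is present for a conjugate pair to cancel.


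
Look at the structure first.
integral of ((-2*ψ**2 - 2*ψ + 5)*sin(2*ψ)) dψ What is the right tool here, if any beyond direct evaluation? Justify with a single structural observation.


Best approach: integration by parts — differentiate -2*ψ**2 - 2*ψ + 5, integrate sin(2*ψ): each pass lowers the polynomial degree, so parts terminates.


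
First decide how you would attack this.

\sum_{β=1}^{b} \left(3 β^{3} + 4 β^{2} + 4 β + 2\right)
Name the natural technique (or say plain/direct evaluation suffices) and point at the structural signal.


Best approach: no special technique — Faulhaber territory: sum each constant-multiple power of β with its closed-form formula, no trick required.


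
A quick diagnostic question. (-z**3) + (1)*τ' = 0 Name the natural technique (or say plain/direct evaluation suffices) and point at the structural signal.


Method: no special technique — solved for the derivative, τ never appears on the right — this is a direct integration in z, not a differential-equations problem at heart.


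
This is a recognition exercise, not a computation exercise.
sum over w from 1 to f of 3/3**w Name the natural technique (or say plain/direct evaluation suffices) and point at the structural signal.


Method: the geometric series formula — consecutive terms stand in a fixed index-free ratio — the geometric sum formula closes it.


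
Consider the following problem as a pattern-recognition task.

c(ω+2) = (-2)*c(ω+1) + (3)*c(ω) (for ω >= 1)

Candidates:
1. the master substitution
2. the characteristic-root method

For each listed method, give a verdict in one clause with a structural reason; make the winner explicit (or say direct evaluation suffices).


Method: the characteristic-root method — this is the constant-coefficient homogeneous case — the whole solution in ω reduces to a polynomial's roots.
- the master substitution — this is shift-type recursion, outside the divide-and-conquer template.
- the characteristic-root method: yes, a natural case for it.


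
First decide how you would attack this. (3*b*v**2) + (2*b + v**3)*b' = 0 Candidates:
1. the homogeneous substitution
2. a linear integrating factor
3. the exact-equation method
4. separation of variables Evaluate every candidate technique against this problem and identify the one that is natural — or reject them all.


Best approach: the exact-equation method — this form is already the differential of something: the matching mixed partials of 3*b*v**2 and 2*b + v**3 prove it.
- the homogeneous substitution — the ratio of the variables does not determine the slope.
- a linear integrating factor: a nonlinear term in the unknown puts this outside the integrating-factor template.
- the exact-equation method — yes, a natural case for it.
- separation of variables: no division isolates the independent variable from the unknown.


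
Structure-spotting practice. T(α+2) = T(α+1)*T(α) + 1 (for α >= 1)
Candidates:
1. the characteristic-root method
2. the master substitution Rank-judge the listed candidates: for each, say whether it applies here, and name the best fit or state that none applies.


Best approach: no special technique — this one you iterate or analyze qualitatively: the nonlinearity defeats linear solution methods.
- the characteristic-root method — the recursion is nonlinear in the sequence values, so no linear-modes ansatz applies.
- the master substitution — no fixed divisor shrinks the index between calls.


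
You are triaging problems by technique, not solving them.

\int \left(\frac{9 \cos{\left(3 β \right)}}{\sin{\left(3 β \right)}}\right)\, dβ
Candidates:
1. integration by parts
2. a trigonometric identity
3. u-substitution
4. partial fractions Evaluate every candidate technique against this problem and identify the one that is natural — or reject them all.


Method: u-substitution — spotting that 9 \cos{\left(3 β \right)} is a constant multiple of the derivative of \sin{\left(3 β \right)} is the key observation — substitute u = \sin{\left(3 β \right)} and the integral becomes one-dimensional in u.
- integration by parts: the integrand does not split as a nonconstant polynomial times an exp, sine, cosine of a linear argument, or logarithm — no polynomial-kernel parts product to differentiate one side of.
- a trigonometric identity — no even trigonometric power and no product of distinct frequencies to rewrite.
- u-substitution: yes — fits the structure here.
- partial fractions: there is no rational-function structure to decompose.


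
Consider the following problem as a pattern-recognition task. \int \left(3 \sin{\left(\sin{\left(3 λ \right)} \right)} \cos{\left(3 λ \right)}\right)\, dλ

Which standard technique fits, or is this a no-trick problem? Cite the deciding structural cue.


Technique: u-substitution — read it as f(\sin{\left(3 λ \right)}) times a constant multiple of d(\sin{\left(3 λ \right)}): one substitution, u = \sin{\left(3 λ \right)}, finishes it.


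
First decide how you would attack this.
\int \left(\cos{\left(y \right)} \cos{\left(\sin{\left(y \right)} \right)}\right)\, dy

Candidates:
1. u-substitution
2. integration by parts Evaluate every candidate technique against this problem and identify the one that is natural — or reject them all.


Method: u-substitution — viewed as a product, the integrand is a composition evaluated at \sin{\left(y \right)} times (a constant multiple of) that inner expression's derivative, so u = \sin{\left(y \right)} makes it elementary.
- u-substitution: a fit — the right tool for this form.
- integration by parts: the integrand does not split as a nonconstant polynomial times an exp, sine, cosine of a linear argument, or logarithm — no polynomial-kernel parts product to differentiate one side of.


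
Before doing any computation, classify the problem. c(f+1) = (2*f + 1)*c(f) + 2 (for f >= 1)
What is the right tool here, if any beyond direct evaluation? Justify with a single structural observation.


Best approach: a summation factor — first-order, linear, moving coefficient 2*f + 1: the discrete analogue of an integrating factor handles it.


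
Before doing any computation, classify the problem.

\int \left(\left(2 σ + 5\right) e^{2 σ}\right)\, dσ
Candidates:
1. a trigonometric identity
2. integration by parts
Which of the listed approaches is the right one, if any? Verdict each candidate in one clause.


Diagnosis: integration by parts — 2 σ + 5 dies after finitely many derivatives while e^{2 σ} cycles under integration — the tabular/parts setup.
- a trigonometric identity: with no trigonometric functions present, identity rewriting has no target.
- integration by parts — a fit — the right tool for this form.


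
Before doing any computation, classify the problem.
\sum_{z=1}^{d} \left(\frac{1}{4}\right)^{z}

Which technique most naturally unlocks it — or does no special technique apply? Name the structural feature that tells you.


Technique: the geometric series formula — each term is \frac{1}{4} times the previous one, so the geometric-series formula applies directly.


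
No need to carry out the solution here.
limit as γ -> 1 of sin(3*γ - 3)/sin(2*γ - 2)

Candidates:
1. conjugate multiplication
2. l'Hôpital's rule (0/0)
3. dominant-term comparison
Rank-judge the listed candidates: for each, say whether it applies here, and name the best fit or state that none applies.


Verdict: l'Hôpital's rule (0/0) — substituting 1 gives 0 over 0; differentiate top and bottom once and re-evaluate. One could equally expand both pieces locally and compare leading terms; the rule does that in one stroke.
- conjugate multiplication: no divergent radical difference is present for a conjugate pair to cancel.
- l'Hôpital's rule (0/0): yes — fits the structure here.
- dominant-term comparison: leading-power comparison does not apply to this form.


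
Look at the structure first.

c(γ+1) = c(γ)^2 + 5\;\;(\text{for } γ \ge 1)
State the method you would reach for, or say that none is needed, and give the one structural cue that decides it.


Method: no special technique — the recurrence is nonlinear in the sequence terms; no linear-recurrence method fits it as written — one iterates or studies it directly.


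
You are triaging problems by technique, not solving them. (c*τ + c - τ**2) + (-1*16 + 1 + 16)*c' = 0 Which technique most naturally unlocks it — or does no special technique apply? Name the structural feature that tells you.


Technique: a linear integrating factor — linear in the unknown with genuine forcing: multiply through by the exponential of the integrated coefficient and the left side closes into one derivative.


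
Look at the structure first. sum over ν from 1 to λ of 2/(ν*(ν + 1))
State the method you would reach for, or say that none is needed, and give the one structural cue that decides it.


Verdict: telescoping — 2/(ν*(ν + 1)) decomposes into shift-paired simple fractions; the series telescopes to finitely many boundary pieces.


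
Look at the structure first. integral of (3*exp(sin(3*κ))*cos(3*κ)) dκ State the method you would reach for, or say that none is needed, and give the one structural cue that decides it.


Method: u-substitution — read it as f(sin(3*κ)) times a constant multiple of d(sin(3*κ)): one substitution, u = sin(3*κ), finishes it.


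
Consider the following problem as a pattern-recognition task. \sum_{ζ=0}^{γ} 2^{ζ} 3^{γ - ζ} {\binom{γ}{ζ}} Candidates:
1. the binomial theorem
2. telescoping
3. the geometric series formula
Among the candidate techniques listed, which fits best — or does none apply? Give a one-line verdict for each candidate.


Diagnosis: the binomial theorem — terms weighting {\binom{γ}{ζ}} against matched powers of 2 and 3 reassemble into (2 + 3)^γ by the binomial theorem.
- the binomial theorem: applicable, and directly so.
- telescoping: the summand is not presented as a shifted difference — a telescoping rewrite may exist, but the displayed structure does not offer one.
- the geometric series formula — consecutive terms are not related by a fixed multiplier.


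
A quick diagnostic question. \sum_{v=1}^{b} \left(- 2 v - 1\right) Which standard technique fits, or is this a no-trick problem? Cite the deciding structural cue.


Technique: no special technique — Faulhaber territory: sum each constant-multiple power of v with its closed-form formula, no trick required.


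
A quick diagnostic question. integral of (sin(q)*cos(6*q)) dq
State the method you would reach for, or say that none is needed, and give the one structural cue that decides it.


Diagnosis: a trigonometric identity — cross-frequency products like sin(q)*cos(6*q) are the textbook product-to-sum case — the identity converts them to directly integrable sinusoids.


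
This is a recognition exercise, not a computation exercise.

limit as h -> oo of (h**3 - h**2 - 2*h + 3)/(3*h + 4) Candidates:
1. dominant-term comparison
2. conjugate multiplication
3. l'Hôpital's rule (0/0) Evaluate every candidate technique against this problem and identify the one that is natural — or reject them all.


Method: dominant-term comparison — as h grows, only the highest-degree terms matter — compare leading terms and read the limit off.
- dominant-term comparison: yes — fits the structure here.
- conjugate multiplication: no difference of divergent radicals appears, so rationalizing has nothing to cancel.
- l'Hôpital's rule (0/0) — viewed as a single quotient this runs to ∞/∞, not the 0/0 clash this candidate addresses; an at-infinity variant of the rule would resolve it, but comparing leading growth reads the answer without differentiating.


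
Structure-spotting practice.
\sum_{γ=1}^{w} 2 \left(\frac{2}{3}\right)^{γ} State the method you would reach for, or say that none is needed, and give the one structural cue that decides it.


Verdict: the geometric series formula — term-over-term division gives \frac{2}{3} every time — index-free ratio, geometric sum formula applies.


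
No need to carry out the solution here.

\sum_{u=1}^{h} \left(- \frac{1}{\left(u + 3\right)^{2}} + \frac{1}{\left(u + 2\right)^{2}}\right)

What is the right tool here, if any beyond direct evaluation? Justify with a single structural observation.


Technique: telescoping — consecutive terms evaluate one function at adjacent indices (\frac{1}{\left(u + 2\right)^{2}} is its current value): one term's tail is the next term's head, so the chain collapses.


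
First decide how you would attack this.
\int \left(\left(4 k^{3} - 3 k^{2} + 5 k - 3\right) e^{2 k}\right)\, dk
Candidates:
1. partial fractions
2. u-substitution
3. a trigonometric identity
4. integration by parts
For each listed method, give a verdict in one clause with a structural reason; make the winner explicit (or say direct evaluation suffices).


Method: integration by parts — a polynomial 4 k^{3} - 3 k^{2} + 5 k - 3 against the kernel e^{2 k} is the signature bounded-ladder case for integration by parts.
- partial fractions — the expression is not a ratio of polynomials that decomposes further.
- u-substitution: no subexpression of the integrand pairs with its own derivative as a factor — individual terms may offer their own substitutions, but any change of variable covering the whole integral would have to be constructed from outside the expression.
- a trigonometric identity: there is no trigonometric structure at all — the integrand carries no sine or cosine to rewrite.
- integration by parts: yes — fits the structure here.


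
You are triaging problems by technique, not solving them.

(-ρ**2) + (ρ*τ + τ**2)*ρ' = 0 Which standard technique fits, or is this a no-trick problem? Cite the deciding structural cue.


Diagnosis: the homogeneous substitution — the slope's numerator and denominator have matching total degree, so it depends only on ρ/τ and the ratio substitution collapses it. Rewriting — with the variables' roles exchanged where the shape demands it — would expose a Bernoulli structure too; the homogeneous substitution simply reads the degrees directly.


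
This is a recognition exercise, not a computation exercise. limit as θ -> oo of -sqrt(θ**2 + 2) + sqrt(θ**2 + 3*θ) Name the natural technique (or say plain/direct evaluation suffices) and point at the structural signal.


Verdict: conjugate multiplication — sqrt(θ**2 + 3*θ) and sqrt(θ**2 + 2) both blow up, but their difference is tame once the conjugate rationalizes it.


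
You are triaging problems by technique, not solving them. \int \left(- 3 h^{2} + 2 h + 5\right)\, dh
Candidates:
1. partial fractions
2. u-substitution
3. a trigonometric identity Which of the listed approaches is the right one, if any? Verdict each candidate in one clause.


Technique: no special technique — a term-by-term power-rule job in h; no substitution or rearrangement earns its keep here.
- partial fractions — there is no rational-function structure to decompose.
- u-substitution: no substitution does more than relabel what direct integration already handles.
- a trigonometric identity: there is no trigonometric structure at all — the integrand carries no sine or cosine to rewrite.


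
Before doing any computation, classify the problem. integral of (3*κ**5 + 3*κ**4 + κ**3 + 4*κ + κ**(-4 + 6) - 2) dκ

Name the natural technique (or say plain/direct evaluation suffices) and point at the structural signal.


Diagnosis: no special technique — every term is a constant multiple of a power of κ; term-wise power-rule integration needs no preliminary transformation.


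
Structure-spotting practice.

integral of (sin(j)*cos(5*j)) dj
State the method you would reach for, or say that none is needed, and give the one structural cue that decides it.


Technique: a trigonometric identity — the identity turns sin(j)*cos(5*j) into two lone cosines/sines, each trivially integrable.


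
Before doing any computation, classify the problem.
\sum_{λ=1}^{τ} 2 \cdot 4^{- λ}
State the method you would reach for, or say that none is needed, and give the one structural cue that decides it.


Verdict: the geometric series formula — consecutive terms stand in a fixed index-free ratio — the geometric sum formula closes it.


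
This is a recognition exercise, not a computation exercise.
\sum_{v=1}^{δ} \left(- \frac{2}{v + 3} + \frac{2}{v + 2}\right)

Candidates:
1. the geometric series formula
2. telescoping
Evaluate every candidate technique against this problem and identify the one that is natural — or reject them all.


Best approach: telescoping — the summand is built as \frac{2}{v + 2} minus its own successor — adjacent terms annihilate down the line.
- the geometric series formula — dividing successive terms gives an index-dependent quantity, not a constant.
- telescoping: yes, a natural case for it.


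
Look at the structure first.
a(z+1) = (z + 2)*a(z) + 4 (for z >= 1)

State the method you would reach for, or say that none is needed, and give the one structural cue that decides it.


Method: a summation factor — an index-dependent multiplier z + 2 rules out characteristic roots; a summation factor converts it to a pure difference.


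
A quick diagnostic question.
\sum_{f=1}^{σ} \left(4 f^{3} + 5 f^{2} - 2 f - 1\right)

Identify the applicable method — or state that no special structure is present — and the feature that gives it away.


Diagnosis: no special technique — constant-multiple powers of f with no cancellation partners and no common ratio — use the standard power-sum formulas.


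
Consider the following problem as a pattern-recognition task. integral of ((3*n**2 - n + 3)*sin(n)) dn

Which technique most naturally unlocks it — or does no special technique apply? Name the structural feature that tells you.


Verdict: integration by parts — a polynomial 3*n**2 - n + 3 against the kernel sin(n) is the signature bounded-ladder case for integration by parts.


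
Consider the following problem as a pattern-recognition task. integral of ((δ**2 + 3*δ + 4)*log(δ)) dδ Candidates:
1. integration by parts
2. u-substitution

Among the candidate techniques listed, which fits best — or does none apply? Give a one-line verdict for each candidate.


Technique: integration by parts — one parts step with u = log(δ) trades the logarithm for an algebraic integrand.
- integration by parts — applies; the problem has the shape this method handles.
- u-substitution — no subexpression of the integrand serves as a whole-integral substitution inner — individual terms may offer their own, but none carries its derivative as a factor of the full integrand; a working change of variable would have to be constructed from outside the expression.


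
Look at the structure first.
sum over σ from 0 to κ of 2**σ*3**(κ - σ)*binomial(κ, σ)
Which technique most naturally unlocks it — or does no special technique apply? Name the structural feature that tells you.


Method: the binomial theorem — binomial coefficients against complementary powers of 2 and 3: recognize the binomial expansion and resum.


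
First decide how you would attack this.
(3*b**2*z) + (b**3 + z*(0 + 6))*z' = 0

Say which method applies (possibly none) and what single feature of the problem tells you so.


Technique: the exact-equation method — the mixed-partials test passes for 3*b**2*z and (b**3 + z*(0 + 6)), so a potential function exists as presented.


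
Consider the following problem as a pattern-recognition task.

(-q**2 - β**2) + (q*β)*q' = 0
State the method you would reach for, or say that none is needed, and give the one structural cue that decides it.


Verdict: the homogeneous substitution — solved for the derivative, the right side is unchanged under scaling β and q together — it depends only on the ratio q/β, so substitute a single ratio variable. Rearranged, this also fits the Bernoulli template directly; the homogeneous substitution reads the structure without the rearrangement.


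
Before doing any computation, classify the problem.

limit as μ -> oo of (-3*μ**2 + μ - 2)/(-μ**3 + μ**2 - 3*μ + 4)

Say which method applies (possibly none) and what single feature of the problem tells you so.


Verdict: dominant-term comparison — divide by the highest power of μ present: lower-order terms vanish and the dominant ratio remains. Viewed as a single quotient this is an ∞/∞ form — an at-infinity application of l'Hôpital's rule would also resolve it; comparing leading growth reads the answer without differentiating.


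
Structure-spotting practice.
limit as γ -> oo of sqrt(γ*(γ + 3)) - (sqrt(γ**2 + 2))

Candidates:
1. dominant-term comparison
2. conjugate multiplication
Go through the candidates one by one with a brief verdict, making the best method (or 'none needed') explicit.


Diagnosis: conjugate multiplication — sqrt(γ*(γ + 3)) and sqrt(γ**2 + 2) both blow up, but their difference is tame once the conjugate rationalizes it.
- dominant-term comparison: no dominant-degree comparison decides it.
- conjugate multiplication — yes — fits the structure here.


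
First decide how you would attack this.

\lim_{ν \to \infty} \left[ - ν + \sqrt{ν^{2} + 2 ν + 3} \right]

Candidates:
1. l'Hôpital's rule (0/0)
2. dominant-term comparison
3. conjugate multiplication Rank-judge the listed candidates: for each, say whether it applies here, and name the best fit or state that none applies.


Technique: conjugate multiplication — two divergent pieces with a minus sign between them and a radical in the mix: rationalize \sqrt{ν^{2} + 2 ν + 3} - ν before any limit law applies.
- l'Hôpital's rule (0/0) — the expression is a difference driving to ∞ − ∞, not a 0/0 quotient — there is no ratio for the rule to differentiate.
- dominant-term comparison: leading-power comparison does not apply to this form.
- conjugate multiplication — applies; the problem has the shape this method handles.


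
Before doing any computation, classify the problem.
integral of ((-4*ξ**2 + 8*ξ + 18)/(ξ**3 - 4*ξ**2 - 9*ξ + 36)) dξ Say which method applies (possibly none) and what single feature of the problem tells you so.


Verdict: partial fractions — a proper rational integrand whose denominator splits into simpler factors — decompose into partial fractions first.


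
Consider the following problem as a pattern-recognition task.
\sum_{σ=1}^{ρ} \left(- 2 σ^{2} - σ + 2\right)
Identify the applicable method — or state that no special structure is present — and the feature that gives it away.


Diagnosis: no special technique — recognize the absence of structure: constant-multiple powers of σ summed plainly, no special method required.


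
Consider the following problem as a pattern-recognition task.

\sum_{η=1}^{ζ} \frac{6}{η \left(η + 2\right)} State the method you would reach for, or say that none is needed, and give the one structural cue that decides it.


Method: telescoping — split \frac{6}{η \left(η + 2\right)} by partial fractions and the pieces are one function at shifted arguments — interior terms cancel.


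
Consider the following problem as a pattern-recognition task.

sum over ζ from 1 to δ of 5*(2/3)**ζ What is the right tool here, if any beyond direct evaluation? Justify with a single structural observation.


Verdict: the geometric series formula — term-over-term division gives 2/3 every time — index-free ratio, geometric sum formula applies.


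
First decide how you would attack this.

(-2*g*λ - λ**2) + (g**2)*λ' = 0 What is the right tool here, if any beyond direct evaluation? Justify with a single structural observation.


Technique: the homogeneous substitution — the slope is degree-zero homogeneous: the ratio substitution v = λ/g collapses it. A Bernoulli rewrite works here as the equation stands — the homogeneous substitution is the more immediate reading.
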